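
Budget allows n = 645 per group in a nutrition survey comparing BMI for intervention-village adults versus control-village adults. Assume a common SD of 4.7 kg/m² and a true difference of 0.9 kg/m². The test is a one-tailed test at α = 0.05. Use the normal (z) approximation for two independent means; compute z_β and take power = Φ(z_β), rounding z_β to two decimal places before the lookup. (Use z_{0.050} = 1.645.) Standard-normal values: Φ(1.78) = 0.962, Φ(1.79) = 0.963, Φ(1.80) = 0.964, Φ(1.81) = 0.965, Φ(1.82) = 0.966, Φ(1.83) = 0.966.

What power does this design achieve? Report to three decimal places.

Power ≈ 0.963

z_β = δ·√(n/(σ₁²+σ₂²)) − z_α
    = 0.9 · √(645/44.18) − 1.645
    = 0.9 · 3.82091 − 1.645
    = 3.4388 − 1.645 = 1.7938 → 1.79
Power = Φ(1.79) = 0.963.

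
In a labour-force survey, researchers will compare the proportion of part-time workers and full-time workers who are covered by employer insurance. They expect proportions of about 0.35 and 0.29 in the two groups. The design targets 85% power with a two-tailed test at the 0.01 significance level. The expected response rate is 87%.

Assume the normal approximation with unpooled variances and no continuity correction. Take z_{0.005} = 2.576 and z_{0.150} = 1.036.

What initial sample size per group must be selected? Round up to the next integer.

n = (z_{α/2} + z_β)² · [p₁(1−p₁) + p₂(1−p₂)] / (p₁ − p₂)²
  = (2.576 + 1.036)² · (0.35·0.65 + 0.29·0.71) / (0.06)²
  = (3.612)² · (0.2275 + 0.2059) / 0.0036
  = 13.0465 · 0.4334 / 0.0036
  = 1570.66
Adjust for 87% response: 1570.66 / 0.87 = 1805.36.
Round up → n = 1806 per group.

n = 1806 per group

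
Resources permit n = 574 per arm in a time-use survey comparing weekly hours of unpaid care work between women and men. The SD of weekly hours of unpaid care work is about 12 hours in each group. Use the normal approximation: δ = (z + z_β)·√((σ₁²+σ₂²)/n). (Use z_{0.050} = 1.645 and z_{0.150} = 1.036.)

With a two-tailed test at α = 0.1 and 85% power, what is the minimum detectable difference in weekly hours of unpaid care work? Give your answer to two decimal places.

δ = (z_{α/2} + z_β) · √((σ₁²+σ₂²)/n)
  = (1.645 + 1.036) · √(288/574)
  = 2.681 · √0.50174
  = 2.681 · 0.7083
  = 1.8991

Minimum detectable difference ≈ 1.90 hours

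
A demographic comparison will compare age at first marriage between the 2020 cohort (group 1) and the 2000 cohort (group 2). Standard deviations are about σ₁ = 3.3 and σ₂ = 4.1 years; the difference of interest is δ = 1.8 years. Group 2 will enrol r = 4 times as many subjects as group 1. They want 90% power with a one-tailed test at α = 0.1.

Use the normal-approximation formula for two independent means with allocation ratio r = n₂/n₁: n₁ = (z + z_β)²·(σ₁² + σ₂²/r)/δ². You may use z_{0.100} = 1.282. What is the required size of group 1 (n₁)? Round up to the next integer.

n₁ = (z_α + z_β)² · (σ₁² + σ₂²/r) / δ²
   = (1.282 + 1.282)² · (3.3² + 4.1²/4) / 1.8²
   = 6.5741 · (10.89 + 4.2025) / 3.24
   = 6.5741 · 15.0925 / 3.24
   = 30.62
Round up → n₁ = 31; n₂ = r·n₁ = 4 × 31 = 124.

n₁ = 31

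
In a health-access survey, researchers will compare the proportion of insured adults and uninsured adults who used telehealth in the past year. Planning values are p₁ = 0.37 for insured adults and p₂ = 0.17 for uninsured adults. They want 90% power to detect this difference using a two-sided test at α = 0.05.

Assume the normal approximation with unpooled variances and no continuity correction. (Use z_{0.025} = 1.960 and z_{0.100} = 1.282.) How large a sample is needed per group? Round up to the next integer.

n = 99 per group

n = (z_{α/2} + z_β)² · [p₁(1−p₁) + p₂(1−p₂)] / (p₁ − p₂)²
  = (1.960 + 1.282)² · (0.37·0.63 + 0.17·0.83) / (0.20)²
  = (3.242)² · (0.2331 + 0.1411) / 0.0400
  = 10.5106 · 0.3742 / 0.0400
  = 98.33
Round up → n = 99 per group.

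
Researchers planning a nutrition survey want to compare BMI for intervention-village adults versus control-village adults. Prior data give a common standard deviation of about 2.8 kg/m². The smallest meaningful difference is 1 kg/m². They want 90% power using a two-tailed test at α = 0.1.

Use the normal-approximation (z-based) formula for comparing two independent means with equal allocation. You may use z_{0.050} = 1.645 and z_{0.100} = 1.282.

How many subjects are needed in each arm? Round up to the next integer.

n = 135 per group

n = (z_{α/2} + z_β)² · (σ₁² + σ₂²) / δ²
  = (1.645 + 1.282)² · (2·2.8² = 15.68) / 1²
  = 8.5673 · 15.68 / 1
  = 134.34
Round up → n = 135 per group.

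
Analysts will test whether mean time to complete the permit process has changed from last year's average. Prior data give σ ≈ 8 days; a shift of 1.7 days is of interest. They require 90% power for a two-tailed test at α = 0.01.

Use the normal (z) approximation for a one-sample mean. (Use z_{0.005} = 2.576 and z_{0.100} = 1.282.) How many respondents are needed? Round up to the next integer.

n = (z_{α/2} + z_β)² · σ² / δ²
  = (2.576 + 1.282)² · 8² / 1.7²
  = 14.8842 · 64 / 2.89
  = 329.61
Round up → n = 330.

n = 330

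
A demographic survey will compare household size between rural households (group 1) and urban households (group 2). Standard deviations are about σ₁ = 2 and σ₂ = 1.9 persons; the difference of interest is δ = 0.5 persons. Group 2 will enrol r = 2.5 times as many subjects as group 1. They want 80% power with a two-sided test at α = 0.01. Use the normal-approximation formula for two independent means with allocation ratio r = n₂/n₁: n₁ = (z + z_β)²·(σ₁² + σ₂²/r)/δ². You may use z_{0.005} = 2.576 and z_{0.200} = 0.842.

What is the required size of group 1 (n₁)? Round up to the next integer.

n₁ = 255

n₁ = (z_{α/2} + z_β)² · (σ₁² + σ₂²/r) / δ²
   = (2.576 + 0.842)² · (2² + 1.9²/2.5) / 0.5²
   = 11.6827 · (4 + 1.444) / 0.25
   = 11.6827 · 5.444 / 0.25
   = 254.40
Round up → n₁ = 255; n₂ = r·n₁ = 2.5 × 255 = 638.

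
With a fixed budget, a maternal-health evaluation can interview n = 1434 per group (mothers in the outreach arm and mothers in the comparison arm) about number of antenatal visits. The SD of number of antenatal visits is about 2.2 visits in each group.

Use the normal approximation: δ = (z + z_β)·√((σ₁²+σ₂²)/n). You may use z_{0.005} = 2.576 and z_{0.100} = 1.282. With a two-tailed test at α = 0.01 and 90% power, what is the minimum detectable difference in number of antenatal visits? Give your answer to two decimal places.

δ = (z_{α/2} + z_β) · √((σ₁²+σ₂²)/n)
  = (2.576 + 1.282) · √(9.68/1434)
  = 3.858 · √0.00675
  = 3.858 · 0.0822
  = 0.3170

Minimum detectable difference ≈ 0.32 visits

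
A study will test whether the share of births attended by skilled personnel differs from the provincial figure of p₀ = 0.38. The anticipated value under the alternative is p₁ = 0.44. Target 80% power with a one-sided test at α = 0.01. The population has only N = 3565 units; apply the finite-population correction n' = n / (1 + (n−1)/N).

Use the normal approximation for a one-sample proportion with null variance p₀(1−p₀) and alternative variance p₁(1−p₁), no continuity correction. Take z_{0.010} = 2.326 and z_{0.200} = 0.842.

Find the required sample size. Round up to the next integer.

n = [z_α·√(p₀q₀) + z_β·√(p₁q₁)]² / (p₁ − p₀)²
  = [2.326·√(0.38·0.62) + 0.842·√(0.44·0.56)]² / (0.06)²
  = [2.326·0.4854 + 0.842·0.4964]² / 0.0036
  = [1.5470]² / 0.0036
  = 664.75
Finite-population correction (N = 3565): 664.75 / (1 + (664.75 − 1)/3565) = 560.41.
Round up → n = 561.

n = 561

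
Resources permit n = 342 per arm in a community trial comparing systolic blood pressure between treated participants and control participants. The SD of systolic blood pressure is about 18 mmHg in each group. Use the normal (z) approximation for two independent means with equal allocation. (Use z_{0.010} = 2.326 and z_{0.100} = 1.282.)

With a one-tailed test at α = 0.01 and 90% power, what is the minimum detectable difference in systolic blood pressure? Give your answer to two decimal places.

δ = (z_α + z_β) · √((σ₁²+σ₂²)/n)
  = (2.326 + 1.282) · √(648/342)
  = 3.608 · √1.8947
  = 3.608 · 1.3765
  = 4.9664

Minimum detectable difference ≈ 4.97 mmHg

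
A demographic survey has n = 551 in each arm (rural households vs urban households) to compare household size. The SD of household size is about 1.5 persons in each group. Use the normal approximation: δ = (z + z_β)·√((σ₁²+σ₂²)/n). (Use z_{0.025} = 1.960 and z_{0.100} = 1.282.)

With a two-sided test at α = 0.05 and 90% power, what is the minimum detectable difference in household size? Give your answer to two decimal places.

Minimum detectable difference ≈ 0.29 persons

δ = (z_{α/2} + z_β) · √((σ₁²+σ₂²)/n)
  = (1.960 + 1.282) · √(4.5/551)
  = 3.242 · √0.00817
  = 3.242 · 0.0904
  = 0.2930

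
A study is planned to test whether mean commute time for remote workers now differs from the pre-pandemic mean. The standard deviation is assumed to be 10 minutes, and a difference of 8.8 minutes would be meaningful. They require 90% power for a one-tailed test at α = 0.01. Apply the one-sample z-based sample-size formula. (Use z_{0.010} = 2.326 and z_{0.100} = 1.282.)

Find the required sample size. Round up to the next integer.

n = 17

n = (z_α + z_β)² · σ² / δ²
  = (2.326 + 1.282)² · 10² / 8.8²
  = 13.0177 · 100 / 77.44
  = 16.81
Round up → n = 17.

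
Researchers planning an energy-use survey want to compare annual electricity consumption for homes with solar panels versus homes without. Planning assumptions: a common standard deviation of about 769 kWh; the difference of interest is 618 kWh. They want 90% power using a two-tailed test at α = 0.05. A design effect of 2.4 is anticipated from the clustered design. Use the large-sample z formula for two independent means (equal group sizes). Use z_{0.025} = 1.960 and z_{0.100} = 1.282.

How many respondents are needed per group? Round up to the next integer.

n = (z_{α/2} + z_β)² · (σ₁² + σ₂²) / δ²
  = (1.960 + 1.282)² · (2·769² = 1182722) / 618²
  = 10.5106 · 1182722 / 381924
  = 32.55
Design effect: 2.4 × 32.55 = 78.12.
Round up → n = 79 per group.

n = 79 per group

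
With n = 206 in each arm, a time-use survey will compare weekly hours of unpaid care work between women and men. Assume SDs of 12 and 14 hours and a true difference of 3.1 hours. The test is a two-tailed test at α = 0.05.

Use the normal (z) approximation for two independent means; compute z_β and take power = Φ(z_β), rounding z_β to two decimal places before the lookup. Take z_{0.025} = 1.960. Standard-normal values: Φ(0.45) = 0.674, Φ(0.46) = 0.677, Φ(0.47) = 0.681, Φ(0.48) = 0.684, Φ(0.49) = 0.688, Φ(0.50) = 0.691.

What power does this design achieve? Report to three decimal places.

z_β = δ·√(n/(σ₁²+σ₂²)) − z_{α/2}
    = 3.1 · √(206/340) − 1.960
    = 3.1 · 0.77838 − 1.960
    = 2.4130 − 1.960 = 0.4530 → 0.45
Power = Φ(0.45) = 0.674.

Power ≈ 0.674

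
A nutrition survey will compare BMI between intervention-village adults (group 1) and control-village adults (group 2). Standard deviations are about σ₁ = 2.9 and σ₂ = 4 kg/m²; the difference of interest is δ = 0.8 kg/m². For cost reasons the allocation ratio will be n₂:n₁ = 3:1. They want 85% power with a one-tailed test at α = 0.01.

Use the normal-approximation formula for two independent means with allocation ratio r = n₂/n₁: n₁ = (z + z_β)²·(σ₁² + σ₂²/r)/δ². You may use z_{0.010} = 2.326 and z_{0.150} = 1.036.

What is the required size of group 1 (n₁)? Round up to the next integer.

n₁ = 243

n₁ = (z_α + z_β)² · (σ₁² + σ₂²/r) / δ²
   = (2.326 + 1.036)² · (2.9² + 4²/3) / 0.8²
   = 11.3030 · (8.41 + 5.3333) / 0.64
   = 11.3030 · 13.7433 / 0.64
   = 242.72
Round up → n₁ = 243; n₂ = r·n₁ = 3 × 243 = 729.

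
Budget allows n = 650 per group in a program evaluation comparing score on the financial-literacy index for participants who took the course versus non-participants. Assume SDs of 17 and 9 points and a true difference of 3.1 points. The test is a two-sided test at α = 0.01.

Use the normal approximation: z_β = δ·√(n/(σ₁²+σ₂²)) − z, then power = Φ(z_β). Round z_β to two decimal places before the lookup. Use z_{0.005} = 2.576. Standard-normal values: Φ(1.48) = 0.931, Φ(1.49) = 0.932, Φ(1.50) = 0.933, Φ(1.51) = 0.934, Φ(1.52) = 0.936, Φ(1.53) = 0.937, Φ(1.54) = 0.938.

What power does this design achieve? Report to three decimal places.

Power ≈ 0.937

z_β = δ·√(n/(σ₁²+σ₂²)) − z_{α/2}
    = 3.1 · √(650/370) − 2.576
    = 3.1 · 1.32543 − 2.576
    = 4.1088 − 2.576 = 1.5328 → 1.53
Power = Φ(1.53) = 0.937.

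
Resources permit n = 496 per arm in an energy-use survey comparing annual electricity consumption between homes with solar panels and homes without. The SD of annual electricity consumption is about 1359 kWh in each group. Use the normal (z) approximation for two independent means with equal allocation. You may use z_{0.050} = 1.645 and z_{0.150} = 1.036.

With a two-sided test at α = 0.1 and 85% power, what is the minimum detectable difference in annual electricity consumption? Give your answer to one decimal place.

Minimum detectable difference ≈ 231.4 kWh

δ = (z_{α/2} + z_β) · √((σ₁²+σ₂²)/n)
  = (1.645 + 1.036) · √(3693762/496)
  = 2.681 · √7447.1
  = 2.681 · 86.2966
  = 231.3611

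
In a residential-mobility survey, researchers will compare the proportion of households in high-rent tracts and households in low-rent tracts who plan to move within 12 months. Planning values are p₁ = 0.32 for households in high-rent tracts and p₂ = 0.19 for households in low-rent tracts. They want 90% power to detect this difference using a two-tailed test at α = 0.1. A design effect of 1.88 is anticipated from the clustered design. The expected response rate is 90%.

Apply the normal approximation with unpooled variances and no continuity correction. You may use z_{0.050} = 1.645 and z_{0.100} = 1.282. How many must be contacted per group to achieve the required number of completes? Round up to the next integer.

n = 394 per group

n = (z_{α/2} + z_β)² · [p₁(1−p₁) + p₂(1−p₂)] / (p₁ − p₂)²
  = (1.645 + 1.282)² · (0.32·0.68 + 0.19·0.81) / (0.13)²
  = (2.927)² · (0.2176 + 0.1539) / 0.0169
  = 8.5673 · 0.3715 / 0.0169
  = 188.33
Design effect: 1.88 × 188.33 = 354.06.
Adjust for 90% response: 354.06 / 0.90 = 393.40.
Round up → n = 394 per group.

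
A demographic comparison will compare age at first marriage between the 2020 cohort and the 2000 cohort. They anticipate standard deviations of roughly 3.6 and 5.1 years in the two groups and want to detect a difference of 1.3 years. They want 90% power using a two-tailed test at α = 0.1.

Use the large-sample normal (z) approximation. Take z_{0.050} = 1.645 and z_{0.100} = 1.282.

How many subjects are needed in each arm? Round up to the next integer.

n = 198 per group

n = (z_{α/2} + z_β)² · (σ₁² + σ₂²) / δ²
  = (1.645 + 1.282)² · (3.6² + 5.1² = 38.97) / 1.3²
  = 8.5673 · 38.97 / 1.69
  = 197.56
Round up → n = 198 per group.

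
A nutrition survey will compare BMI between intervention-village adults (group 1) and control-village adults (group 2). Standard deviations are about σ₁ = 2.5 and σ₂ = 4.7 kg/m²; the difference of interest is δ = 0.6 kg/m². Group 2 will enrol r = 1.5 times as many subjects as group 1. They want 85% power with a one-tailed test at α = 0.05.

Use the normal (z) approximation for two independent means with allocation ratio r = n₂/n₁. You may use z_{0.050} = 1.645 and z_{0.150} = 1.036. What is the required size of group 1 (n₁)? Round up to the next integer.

n₁ = (z_α + z_β)² · (σ₁² + σ₂²/r) / δ²
   = (1.645 + 1.036)² · (2.5² + 4.7²/1.5) / 0.6²
   = 7.1878 · (6.25 + 14.7267) / 0.36
   = 7.1878 · 20.9767 / 0.36
   = 418.82
Round up → n₁ = 419; n₂ = r·n₁ = 1.5 × 419 = 629.

n₁ = 419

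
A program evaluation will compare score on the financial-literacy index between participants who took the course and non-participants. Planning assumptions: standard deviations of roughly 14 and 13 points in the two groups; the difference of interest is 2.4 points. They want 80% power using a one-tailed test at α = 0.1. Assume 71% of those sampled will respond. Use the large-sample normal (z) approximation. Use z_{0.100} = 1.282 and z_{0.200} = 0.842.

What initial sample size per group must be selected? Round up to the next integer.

n = (z_α + z_β)² · (σ₁² + σ₂²) / δ²
  = (1.282 + 0.842)² · (14² + 13² = 365) / 2.4²
  = 4.5114 · 365 / 5.76
  = 285.88
Adjust for 71% response: 285.88 / 0.71 = 402.64.
Round up → n = 403 per group.

n = 403 per group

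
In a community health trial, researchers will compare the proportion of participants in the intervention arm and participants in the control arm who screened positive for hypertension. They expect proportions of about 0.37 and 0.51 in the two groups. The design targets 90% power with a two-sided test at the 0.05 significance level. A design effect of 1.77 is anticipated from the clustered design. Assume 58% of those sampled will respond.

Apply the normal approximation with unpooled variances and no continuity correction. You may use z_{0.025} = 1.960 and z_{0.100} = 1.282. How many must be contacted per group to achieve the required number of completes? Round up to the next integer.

n = 791 per group

n = (z_{α/2} + z_β)² · [p₁(1−p₁) + p₂(1−p₂)] / (p₁ − p₂)²
  = (1.960 + 1.282)² · (0.37·0.63 + 0.51·0.49) / (-0.14)²
  = (3.242)² · (0.2331 + 0.2499) / 0.0196
  = 10.5106 · 0.4830 / 0.0196
  = 259.01
Design effect: 1.77 × 259.01 = 458.45.
Adjust for 58% response: 458.45 / 0.58 = 790.43.
Round up → n = 791 per group.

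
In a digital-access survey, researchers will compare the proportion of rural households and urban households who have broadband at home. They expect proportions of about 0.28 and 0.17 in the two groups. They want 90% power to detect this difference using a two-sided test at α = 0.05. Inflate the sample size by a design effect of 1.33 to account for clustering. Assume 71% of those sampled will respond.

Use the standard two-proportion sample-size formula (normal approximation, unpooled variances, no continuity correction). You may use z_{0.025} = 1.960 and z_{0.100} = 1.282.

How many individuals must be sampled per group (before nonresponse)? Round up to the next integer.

n = (z_{α/2} + z_β)² · [p₁(1−p₁) + p₂(1−p₂)] / (p₁ − p₂)²
  = (1.960 + 1.282)² · (0.28·0.72 + 0.17·0.83) / (0.11)²
  = (3.242)² · (0.2016 + 0.1411) / 0.0121
  = 10.5106 · 0.3427 / 0.0121
  = 297.68
Design effect: 1.33 × 297.68 = 395.92.
Adjust for 71% response: 395.92 / 0.71 = 557.63.
Round up → n = 558 per group.

n = 558 per group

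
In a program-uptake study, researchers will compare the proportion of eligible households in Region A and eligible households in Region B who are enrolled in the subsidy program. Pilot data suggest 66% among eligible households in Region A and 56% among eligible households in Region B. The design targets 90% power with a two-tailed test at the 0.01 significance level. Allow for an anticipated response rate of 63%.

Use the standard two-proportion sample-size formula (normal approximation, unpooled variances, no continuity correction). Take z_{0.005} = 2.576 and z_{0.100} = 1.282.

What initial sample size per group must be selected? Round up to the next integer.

n = 1113 per group

n = (z_{α/2} + z_β)² · [p₁(1−p₁) + p₂(1−p₂)] / (p₁ − p₂)²
  = (2.576 + 1.282)² · (0.66·0.34 + 0.56·0.44) / (0.10)²
  = (3.858)² · (0.2244 + 0.2464) / 0.0100
  = 14.8842 · 0.4708 / 0.0100
  = 700.75
Adjust for 63% response: 700.75 / 0.63 = 1112.30.
Round up → n = 1113 per group.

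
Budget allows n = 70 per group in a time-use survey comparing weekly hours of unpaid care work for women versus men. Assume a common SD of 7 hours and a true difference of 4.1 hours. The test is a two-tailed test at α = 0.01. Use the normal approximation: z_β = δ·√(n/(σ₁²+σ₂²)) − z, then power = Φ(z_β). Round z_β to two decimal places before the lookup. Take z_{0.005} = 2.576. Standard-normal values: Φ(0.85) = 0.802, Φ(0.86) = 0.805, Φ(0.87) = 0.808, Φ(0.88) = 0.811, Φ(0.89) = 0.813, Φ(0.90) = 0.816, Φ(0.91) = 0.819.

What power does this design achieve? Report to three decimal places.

z_β = δ·√(n/(σ₁²+σ₂²)) − z_{α/2}
    = 4.1 · √(70/98) − 2.576
    = 4.1 · 0.84515 − 2.576
    = 3.4651 − 2.576 = 0.8891 → 0.89
Power = Φ(0.89) = 0.813.

Power ≈ 0.813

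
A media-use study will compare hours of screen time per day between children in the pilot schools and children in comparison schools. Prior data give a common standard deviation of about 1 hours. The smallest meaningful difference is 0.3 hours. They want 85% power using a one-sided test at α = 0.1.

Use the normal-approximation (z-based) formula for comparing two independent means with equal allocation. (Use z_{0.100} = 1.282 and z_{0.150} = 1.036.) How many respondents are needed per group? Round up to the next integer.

n = 120 per group

n = (z_α + z_β)² · (σ₁² + σ₂²) / δ²
  = (1.282 + 1.036)² · (2·1² = 2) / 0.3²
  = 5.3731 · 2 / 0.09
  = 119.40
Round up → n = 120 per group.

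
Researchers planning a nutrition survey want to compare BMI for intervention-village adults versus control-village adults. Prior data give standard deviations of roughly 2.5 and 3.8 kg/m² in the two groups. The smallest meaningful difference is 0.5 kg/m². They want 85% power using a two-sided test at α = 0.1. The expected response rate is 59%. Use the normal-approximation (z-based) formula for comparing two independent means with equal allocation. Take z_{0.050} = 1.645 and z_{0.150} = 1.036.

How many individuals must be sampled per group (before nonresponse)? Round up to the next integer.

n = 1009 per group

n = (z_{α/2} + z_β)² · (σ₁² + σ₂²) / δ²
  = (1.645 + 1.036)² · (2.5² + 3.8² = 20.69) / 0.5²
  = 7.1878 · 20.69 / 0.25
  = 594.86
Adjust for 59% response: 594.86 / 0.59 = 1008.24.
Round up → n = 1009 per group.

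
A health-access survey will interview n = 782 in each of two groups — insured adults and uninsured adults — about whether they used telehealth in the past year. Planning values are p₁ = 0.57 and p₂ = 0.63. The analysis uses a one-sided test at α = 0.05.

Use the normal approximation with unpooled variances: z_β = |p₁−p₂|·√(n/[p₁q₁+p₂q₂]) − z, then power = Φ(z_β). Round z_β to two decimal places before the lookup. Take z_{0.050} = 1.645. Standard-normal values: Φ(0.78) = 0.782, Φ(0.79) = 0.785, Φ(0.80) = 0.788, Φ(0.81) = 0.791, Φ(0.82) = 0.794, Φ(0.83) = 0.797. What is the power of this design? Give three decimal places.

Power ≈ 0.782

z_β = |p₁−p₂|·√(n/[p₁q₁+p₂q₂]) − z_α
    = 0.06 · √(782/0.4782) − 1.645
    = 0.06 · 40.4388 − 1.645
    = 2.4263 − 1.645 = 0.7813 → 0.78
Power = Φ(0.78) = 0.782.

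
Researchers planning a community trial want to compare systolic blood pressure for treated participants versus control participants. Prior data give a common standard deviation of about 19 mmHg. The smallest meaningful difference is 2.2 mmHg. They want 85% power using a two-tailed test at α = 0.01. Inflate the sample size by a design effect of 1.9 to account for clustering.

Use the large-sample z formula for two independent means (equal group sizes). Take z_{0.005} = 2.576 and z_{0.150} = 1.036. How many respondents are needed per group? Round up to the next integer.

n = (z_{α/2} + z_β)² · (σ₁² + σ₂²) / δ²
  = (2.576 + 1.036)² · (2·19² = 722) / 2.2²
  = 13.0465 · 722 / 4.84
  = 1946.20
Design effect: 1.9 × 1946.20 = 3697.78.
Round up → n = 3698 per group.

n = 3698 per group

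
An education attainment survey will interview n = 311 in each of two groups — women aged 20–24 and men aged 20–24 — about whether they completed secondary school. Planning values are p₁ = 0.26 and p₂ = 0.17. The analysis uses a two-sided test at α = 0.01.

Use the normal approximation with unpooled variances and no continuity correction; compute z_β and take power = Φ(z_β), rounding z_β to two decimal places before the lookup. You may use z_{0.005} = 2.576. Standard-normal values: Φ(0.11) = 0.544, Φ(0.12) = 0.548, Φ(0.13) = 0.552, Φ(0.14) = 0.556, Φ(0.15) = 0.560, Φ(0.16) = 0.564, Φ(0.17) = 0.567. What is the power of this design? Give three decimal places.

z_β = |p₁−p₂|·√(n/[p₁q₁+p₂q₂]) − z_{α/2}
    = 0.09 · √(311/0.3335) − 2.576
    = 0.09 · 30.5374 − 2.576
    = 2.7484 − 2.576 = 0.1724 → 0.17
Power = Φ(0.17) = 0.567.

Power ≈ 0.567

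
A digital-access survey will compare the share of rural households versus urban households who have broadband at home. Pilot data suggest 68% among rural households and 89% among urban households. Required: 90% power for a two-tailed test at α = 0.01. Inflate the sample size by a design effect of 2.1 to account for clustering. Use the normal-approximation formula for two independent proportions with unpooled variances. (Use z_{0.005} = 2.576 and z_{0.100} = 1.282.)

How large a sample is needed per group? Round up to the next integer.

n = 224 per group

n = (z_{α/2} + z_β)² · [p₁(1−p₁) + p₂(1−p₂)] / (p₁ − p₂)²
  = (2.576 + 1.282)² · (0.68·0.32 + 0.89·0.11) / (-0.21)²
  = (3.858)² · (0.2176 + 0.0979) / 0.0441
  = 14.8842 · 0.3155 / 0.0441
  = 106.48
Design effect: 2.1 × 106.48 = 223.62.
Round up → n = 224 per group.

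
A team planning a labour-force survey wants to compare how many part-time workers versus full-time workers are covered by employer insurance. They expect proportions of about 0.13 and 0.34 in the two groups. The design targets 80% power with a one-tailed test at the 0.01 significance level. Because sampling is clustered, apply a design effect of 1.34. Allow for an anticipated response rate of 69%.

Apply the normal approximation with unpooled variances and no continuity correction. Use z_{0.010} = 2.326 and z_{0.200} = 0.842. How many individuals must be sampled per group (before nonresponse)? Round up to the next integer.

n = (z_α + z_β)² · [p₁(1−p₁) + p₂(1−p₂)] / (p₁ − p₂)²
  = (2.326 + 0.842)² · (0.13·0.87 + 0.34·0.66) / (-0.21)²
  = (3.168)² · (0.1131 + 0.2244) / 0.0441
  = 10.0362 · 0.3375 / 0.0441
  = 76.81
Design effect: 1.34 × 76.81 = 102.92.
Adjust for 69% response: 102.92 / 0.69 = 149.16.
Round up → n = 150 per group.

n = 150 per group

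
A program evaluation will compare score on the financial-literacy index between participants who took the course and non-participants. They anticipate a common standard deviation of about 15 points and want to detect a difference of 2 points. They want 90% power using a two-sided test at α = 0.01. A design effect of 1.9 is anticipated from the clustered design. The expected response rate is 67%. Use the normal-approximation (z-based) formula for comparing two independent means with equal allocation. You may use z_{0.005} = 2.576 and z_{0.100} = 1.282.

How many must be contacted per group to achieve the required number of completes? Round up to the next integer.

n = (z_{α/2} + z_β)² · (σ₁² + σ₂²) / δ²
  = (2.576 + 1.282)² · (2·15² = 450) / 2²
  = 14.8842 · 450 / 4
  = 1674.47
Design effect: 1.9 × 1674.47 = 3181.49.
Adjust for 67% response: 3181.49 / 0.67 = 4748.49.
Round up → n = 4749 per group.

n = 4749 per group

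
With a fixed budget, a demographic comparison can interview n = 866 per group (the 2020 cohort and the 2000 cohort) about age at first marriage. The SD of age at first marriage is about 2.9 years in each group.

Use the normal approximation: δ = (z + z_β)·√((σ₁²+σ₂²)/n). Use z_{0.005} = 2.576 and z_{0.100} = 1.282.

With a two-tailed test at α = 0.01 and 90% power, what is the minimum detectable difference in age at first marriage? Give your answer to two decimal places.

Minimum detectable difference ≈ 0.54 years

δ = (z_{α/2} + z_β) · √((σ₁²+σ₂²)/n)
  = (2.576 + 1.282) · √(16.82/866)
  = 3.858 · √0.01942
  = 3.858 · 0.1394
  = 0.5377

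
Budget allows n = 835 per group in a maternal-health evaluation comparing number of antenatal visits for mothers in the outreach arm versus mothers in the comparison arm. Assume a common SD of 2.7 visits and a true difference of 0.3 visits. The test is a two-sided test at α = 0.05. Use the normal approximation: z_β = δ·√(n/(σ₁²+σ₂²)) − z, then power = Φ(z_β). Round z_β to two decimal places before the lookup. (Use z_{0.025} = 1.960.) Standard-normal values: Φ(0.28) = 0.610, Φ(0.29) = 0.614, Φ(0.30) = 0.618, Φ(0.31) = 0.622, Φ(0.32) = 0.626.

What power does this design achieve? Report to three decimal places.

Power ≈ 0.622

z_β = δ·√(n/(σ₁²+σ₂²)) − z_{α/2}
    = 0.3 · √(835/14.58) − 1.960
    = 0.3 · 7.56771 − 1.960
    = 2.2703 − 1.960 = 0.3103 → 0.31
Power = Φ(0.31) = 0.622.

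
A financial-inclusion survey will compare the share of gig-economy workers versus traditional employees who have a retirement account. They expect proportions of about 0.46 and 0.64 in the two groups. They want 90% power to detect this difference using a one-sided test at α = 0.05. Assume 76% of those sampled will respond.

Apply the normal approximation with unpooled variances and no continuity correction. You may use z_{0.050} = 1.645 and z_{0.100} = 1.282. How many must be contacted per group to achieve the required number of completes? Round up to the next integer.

n = (z_α + z_β)² · [p₁(1−p₁) + p₂(1−p₂)] / (p₁ − p₂)²
  = (1.645 + 1.282)² · (0.46·0.54 + 0.64·0.36) / (-0.18)²
  = (2.927)² · (0.2484 + 0.2304) / 0.0324
  = 8.5673 · 0.4788 / 0.0324
  = 126.61
Adjust for 76% response: 126.61 / 0.76 = 166.59.
Round up → n = 167 per group.

n = 167 per group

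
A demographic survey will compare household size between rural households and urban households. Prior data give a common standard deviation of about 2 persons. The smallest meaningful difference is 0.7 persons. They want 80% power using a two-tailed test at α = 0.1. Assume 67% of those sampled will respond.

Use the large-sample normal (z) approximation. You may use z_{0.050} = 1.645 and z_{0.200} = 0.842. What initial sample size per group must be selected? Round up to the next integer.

n = (z_{α/2} + z_β)² · (σ₁² + σ₂²) / δ²
  = (1.645 + 0.842)² · (2·2² = 8) / 0.7²
  = 6.1852 · 8 / 0.49
  = 100.98
Adjust for 67% response: 100.98 / 0.67 = 150.72.
Round up → n = 151 per group.

n = 151 per group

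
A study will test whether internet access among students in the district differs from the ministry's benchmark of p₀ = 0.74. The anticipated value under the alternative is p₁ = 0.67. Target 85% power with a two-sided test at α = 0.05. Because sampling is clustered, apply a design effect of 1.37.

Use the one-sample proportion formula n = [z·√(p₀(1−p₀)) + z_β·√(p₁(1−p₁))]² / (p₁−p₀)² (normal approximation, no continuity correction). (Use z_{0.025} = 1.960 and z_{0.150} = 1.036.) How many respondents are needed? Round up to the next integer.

n = [z_{α/2}·√(p₀q₀) + z_β·√(p₁q₁)]² / (p₁ − p₀)²
  = [1.960·√(0.74·0.26) + 1.036·√(0.67·0.33)]² / (-0.07)²
  = [1.960·0.4386 + 1.036·0.4702]² / 0.0049
  = [1.3469]² / 0.0049
  = 370.21
Design effect: 1.37 × 370.21 = 507.19.
Round up → n = 508.

n = 508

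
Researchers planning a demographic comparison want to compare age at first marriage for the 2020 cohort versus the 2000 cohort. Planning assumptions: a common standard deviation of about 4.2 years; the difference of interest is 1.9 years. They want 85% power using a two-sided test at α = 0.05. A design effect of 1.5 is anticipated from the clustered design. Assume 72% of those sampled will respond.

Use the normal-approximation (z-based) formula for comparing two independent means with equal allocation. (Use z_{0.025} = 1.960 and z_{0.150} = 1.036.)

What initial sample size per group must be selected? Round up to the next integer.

n = 183 per group

n = (z_{α/2} + z_β)² · (σ₁² + σ₂²) / δ²
  = (1.960 + 1.036)² · (2·4.2² = 35.28) / 1.9²
  = 8.9760 · 35.28 / 3.61
  = 87.72
Design effect: 1.5 × 87.72 = 131.58.
Adjust for 72% response: 131.58 / 0.72 = 182.75.
Round up → n = 183 per group.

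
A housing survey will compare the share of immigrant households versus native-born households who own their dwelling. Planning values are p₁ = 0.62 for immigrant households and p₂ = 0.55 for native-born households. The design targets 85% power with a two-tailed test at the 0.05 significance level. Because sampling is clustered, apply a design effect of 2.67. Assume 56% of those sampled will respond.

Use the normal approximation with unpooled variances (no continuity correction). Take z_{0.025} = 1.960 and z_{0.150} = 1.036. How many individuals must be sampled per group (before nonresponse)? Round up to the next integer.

n = (z_{α/2} + z_β)² · [p₁(1−p₁) + p₂(1−p₂)] / (p₁ − p₂)²
  = (1.960 + 1.036)² · (0.62·0.38 + 0.55·0.45) / (0.07)²
  = (2.996)² · (0.2356 + 0.2475) / 0.0049
  = 8.9760 · 0.4831 / 0.0049
  = 884.96
Design effect: 2.67 × 884.96 = 2362.85.
Adjust for 56% response: 2362.85 / 0.56 = 4219.37.
Round up → n = 4220 per group.

n = 4220 per group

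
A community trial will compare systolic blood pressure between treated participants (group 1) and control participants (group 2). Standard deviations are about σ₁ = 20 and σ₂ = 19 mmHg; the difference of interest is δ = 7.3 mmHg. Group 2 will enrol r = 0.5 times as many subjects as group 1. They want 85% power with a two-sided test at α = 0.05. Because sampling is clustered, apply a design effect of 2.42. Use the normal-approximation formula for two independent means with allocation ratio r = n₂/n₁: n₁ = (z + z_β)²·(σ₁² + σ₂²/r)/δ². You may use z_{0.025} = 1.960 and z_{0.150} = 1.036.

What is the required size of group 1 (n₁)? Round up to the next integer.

n₁ = (z_{α/2} + z_β)² · (σ₁² + σ₂²/r) / δ²
   = (1.960 + 1.036)² · (20² + 19²/0.5) / 7.3²
   = 8.9760 · (400 + 722) / 53.29
   = 8.9760 · 1122 / 53.29
   = 188.99
Design effect: 2.42 × 188.99 = 457.35.
Round up → n₁ = 458; n₂ = r·n₁ = 0.5 × 458 = 229.

n₁ = 458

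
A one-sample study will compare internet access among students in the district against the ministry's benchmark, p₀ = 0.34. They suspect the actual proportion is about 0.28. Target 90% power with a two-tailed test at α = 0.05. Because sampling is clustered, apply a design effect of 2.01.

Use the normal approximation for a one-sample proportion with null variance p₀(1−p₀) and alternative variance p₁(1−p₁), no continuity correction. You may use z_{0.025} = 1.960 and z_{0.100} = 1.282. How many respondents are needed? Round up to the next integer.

n = [z_{α/2}·√(p₀q₀) + z_β·√(p₁q₁)]² / (p₁ − p₀)²
  = [1.960·√(0.34·0.66) + 1.282·√(0.28·0.72)]² / (-0.06)²
  = [1.960·0.4737 + 1.282·0.4490]² / 0.0036
  = [1.5041]² / 0.0036
  = 628.41
Design effect: 2.01 × 628.41 = 1263.10.
Round up → n = 1264.

n = 1264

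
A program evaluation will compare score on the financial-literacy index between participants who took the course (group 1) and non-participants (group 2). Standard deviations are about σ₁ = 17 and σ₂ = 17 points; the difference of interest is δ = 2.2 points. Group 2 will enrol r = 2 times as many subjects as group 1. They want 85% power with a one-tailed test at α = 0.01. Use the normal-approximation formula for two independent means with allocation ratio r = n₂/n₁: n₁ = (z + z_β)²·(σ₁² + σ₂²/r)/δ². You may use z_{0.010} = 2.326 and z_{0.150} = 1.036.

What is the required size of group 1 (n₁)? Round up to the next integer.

n₁ = 1013

n₁ = (z_α + z_β)² · (σ₁² + σ₂²/r) / δ²
   = (2.326 + 1.036)² · (17² + 17²/2) / 2.2²
   = 11.3030 · (289 + 144.5) / 4.84
   = 11.3030 · 433.5 / 4.84
   = 1012.37
Round up → n₁ = 1013; n₂ = r·n₁ = 2 × 1013 = 2026.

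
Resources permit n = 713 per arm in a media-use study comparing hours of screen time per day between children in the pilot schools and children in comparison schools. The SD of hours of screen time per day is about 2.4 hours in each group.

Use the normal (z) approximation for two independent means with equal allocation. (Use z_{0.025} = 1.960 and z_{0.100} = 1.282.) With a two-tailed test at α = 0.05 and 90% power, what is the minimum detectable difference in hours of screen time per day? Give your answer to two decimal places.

Minimum detectable difference ≈ 0.41 hours

δ = (z_{α/2} + z_β) · √((σ₁²+σ₂²)/n)
  = (1.960 + 1.282) · √(11.52/713)
  = 3.242 · √0.01616
  = 3.242 · 0.1271
  = 0.4121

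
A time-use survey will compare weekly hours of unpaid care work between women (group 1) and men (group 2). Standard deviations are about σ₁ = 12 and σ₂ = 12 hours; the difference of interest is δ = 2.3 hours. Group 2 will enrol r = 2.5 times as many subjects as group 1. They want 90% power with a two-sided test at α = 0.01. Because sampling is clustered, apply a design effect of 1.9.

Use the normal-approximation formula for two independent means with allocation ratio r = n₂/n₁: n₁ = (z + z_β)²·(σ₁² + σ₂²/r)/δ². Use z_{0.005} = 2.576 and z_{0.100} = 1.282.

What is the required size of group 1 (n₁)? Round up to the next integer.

n₁ = (z_{α/2} + z_β)² · (σ₁² + σ₂²/r) / δ²
   = (2.576 + 1.282)² · (12² + 12²/2.5) / 2.3²
   = 14.8842 · (144 + 57.6) / 5.29
   = 14.8842 · 201.6 / 5.29
   = 567.23
Design effect: 1.9 × 567.23 = 1077.74.
Round up → n₁ = 1078; n₂ = r·n₁ = 2.5 × 1078 = 2695.

n₁ = 1078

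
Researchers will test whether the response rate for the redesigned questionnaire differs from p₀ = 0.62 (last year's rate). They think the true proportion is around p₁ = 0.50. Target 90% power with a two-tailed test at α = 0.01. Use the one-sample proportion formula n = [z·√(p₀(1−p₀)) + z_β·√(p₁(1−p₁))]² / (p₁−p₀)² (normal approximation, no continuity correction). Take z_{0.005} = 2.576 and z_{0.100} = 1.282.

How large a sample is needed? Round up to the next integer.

n = 249

n = [z_{α/2}·√(p₀q₀) + z_β·√(p₁q₁)]² / (p₁ − p₀)²
  = [2.576·√(0.62·0.38) + 1.282·√(0.50·0.50)]² / (-0.12)²
  = [2.576·0.4854 + 1.282·0.5000]² / 0.0144
  = [1.8914]² / 0.0144
  = 248.42
Round up → n = 249.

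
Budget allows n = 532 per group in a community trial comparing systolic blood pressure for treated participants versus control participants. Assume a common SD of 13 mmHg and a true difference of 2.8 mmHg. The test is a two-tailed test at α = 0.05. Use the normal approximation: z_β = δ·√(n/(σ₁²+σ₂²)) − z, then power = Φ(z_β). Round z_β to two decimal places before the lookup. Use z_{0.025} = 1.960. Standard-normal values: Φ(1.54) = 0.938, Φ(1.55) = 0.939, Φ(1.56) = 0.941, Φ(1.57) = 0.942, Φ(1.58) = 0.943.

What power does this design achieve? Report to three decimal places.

z_β = δ·√(n/(σ₁²+σ₂²)) − z_{α/2}
    = 2.8 · √(532/338) − 1.960
    = 2.8 · 1.25458 − 1.960
    = 3.5128 − 1.960 = 1.5528 → 1.55
Power = Φ(1.55) = 0.939.

Power ≈ 0.939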